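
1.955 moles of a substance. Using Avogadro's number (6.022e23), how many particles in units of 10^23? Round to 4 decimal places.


N = n * NA, then divide by 1e23 for the requested units.
N / 1e23 = n * 6.022
N / 1e23 = 1.955 * 6.022
N / 1e23 = 11.77301, rounded to 4 dp:

11.7730


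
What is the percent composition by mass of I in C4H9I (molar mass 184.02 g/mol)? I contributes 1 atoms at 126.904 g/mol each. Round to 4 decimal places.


pct = 100 * (n_elem * M_elem) / M_total
mass_contribution = 1 * 126.904 = 126.904 g/mol
pct = 100 * 126.904 / 184.02
pct = 68.96206934 %, rounded to 4 dp:

68.9621 %


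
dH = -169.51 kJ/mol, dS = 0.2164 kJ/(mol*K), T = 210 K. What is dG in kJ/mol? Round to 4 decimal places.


Gibbs: dG = dH - T*dS (consistent units, dS already in kJ/(mol*K)).
T*dS = 210 * 0.2164 = 45.444
dG = -169.51 - (45.444)
dG = -214.954 kJ/mol, rounded to 4 dp:

-214.9540 kJ/mol


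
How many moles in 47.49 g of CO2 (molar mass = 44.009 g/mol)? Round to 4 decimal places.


n = mass / M
n = 47.49 / 44.009
n = 1.07909746 mol, rounded to 4 dp:

1.0791 mol


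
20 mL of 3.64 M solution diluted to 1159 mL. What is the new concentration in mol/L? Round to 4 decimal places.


Dilution: M1*V1 = M2*V2, solve for M2.
M2 = M1*V1 / V2
M2 = 3.64 * 20 / 1159
M2 = 72.8 / 1159
M2 = 0.06281277 mol/L, rounded to 4 dp:

0.0628 mol/L


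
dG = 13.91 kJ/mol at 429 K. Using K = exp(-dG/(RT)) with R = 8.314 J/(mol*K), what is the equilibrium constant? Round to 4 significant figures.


dG is in kJ/mol; multiply by 1000 to match R in J/(mol*K).
RT = 8.314 * 429 = 3566.706 J/mol
exponent = -dG*1000 / (RT) = -(13.91*1000) / 3566.706 = -3.89995699
K = exp(-3.89995699)
K = 0.020242782, rounded to 4 significant figures:

0.02024


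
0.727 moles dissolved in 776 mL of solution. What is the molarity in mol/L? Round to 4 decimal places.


Convert volume to liters: V_L = V_mL / 1000.
V_L = 776 / 1000 = 0.776 L
M = n / V_L = 0.727 / 0.776
M = 0.93685567 mol/L, rounded to 4 dp:

0.9369 mol/L


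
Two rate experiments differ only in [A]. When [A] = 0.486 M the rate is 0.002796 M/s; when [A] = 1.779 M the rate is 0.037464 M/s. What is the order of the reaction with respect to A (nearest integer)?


Rate is proportional to [A]^n, so rate2/rate1 = ([A]2/[A]1)^n. Take logs to solve for n.
rate2/rate1 = 0.037464 / 0.002796 = 13.3991
[A]2/[A]1 = 1.779 / 0.486 = 3.6605
n = ln(13.3991) / ln(3.6605) = 2.0
Nearest integer order:

2


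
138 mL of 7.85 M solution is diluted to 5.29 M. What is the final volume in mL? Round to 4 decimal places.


Dilution: M1*V1 = M2*V2, solve for V2.
V2 = M1*V1 / M2
V2 = 7.85 * 138 / 5.29
V2 = 1083.3 / 5.29
V2 = 204.7826087 mL, rounded to 4 dp:

204.7826 mL


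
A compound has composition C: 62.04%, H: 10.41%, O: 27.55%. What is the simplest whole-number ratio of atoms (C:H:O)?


Assume 100 g of compound, divide each mass% by atomic mass to get moles, then normalize by the smallest to get a raw atom ratio.
Moles per 100 g: C: 62.04/12.011 = 5.1653, H: 10.41/1.008 = 10.3274, O: 27.55/15.999 = 1.722
Raw ratio (divide by min = 1.722): C: 3.0, H: 5.997, O: 1.0
Multiply by 1 to clear fractions: C: 3.0 ~= 3, H: 5.997 ~= 6, O: 1.0 ~= 1
Reduce by GCD to get the simplest whole-number ratio:

3:6:1


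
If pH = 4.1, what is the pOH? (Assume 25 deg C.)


At 25 deg C, pH + pOH = 14.
pOH = 14 - pH = 14 - 4.1
pOH = 9.9:

9.90


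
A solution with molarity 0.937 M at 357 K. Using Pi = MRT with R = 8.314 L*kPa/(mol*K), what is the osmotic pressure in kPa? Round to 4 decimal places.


Osmotic pressure (van't Hoff): Pi = M*R*T.
RT = 8.314 * 357 = 2968.098
Pi = 0.937 * 2968.098
Pi = 2781.107826 kPa, rounded to 4 dp:

2781.1078 kPa


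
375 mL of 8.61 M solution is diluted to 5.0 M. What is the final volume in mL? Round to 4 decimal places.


Dilution: M1*V1 = M2*V2, solve for V2.
V2 = M1*V1 / M2
V2 = 8.61 * 375 / 5.0
V2 = 3228.75 / 5.0
V2 = 645.75 mL, rounded to 4 dp:

645.7500 mL


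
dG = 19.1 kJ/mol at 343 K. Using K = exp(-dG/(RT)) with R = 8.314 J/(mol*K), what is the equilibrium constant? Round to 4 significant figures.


dG is in kJ/mol; multiply by 1000 to match R in J/(mol*K).
RT = 8.314 * 343 = 2851.702 J/mol
exponent = -dG*1000 / (RT) = -(19.1*1000) / 2851.702 = -6.69775453
K = exp(-6.69775453)
K = 0.001233679, rounded to 4 significant figures:

0.001234


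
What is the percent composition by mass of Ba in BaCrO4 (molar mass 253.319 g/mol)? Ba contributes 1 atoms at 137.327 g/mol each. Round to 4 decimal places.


pct = 100 * (n_elem * M_elem) / M_total
mass_contribution = 1 * 137.327 = 137.327 g/mol
pct = 100 * 137.327 / 253.319
pct = 54.21109352 %, rounded to 4 dp:

54.2111 %


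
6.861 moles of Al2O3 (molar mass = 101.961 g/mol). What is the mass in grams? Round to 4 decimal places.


mass = n * M
mass = 6.861 * 101.961
mass = 699.554421 g, rounded to 4 dp:

699.5544 g


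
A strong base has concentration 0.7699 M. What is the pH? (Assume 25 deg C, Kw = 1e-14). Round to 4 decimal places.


A strong base dissociates completely, so [OH-] equals the given concentration.
pOH = -log10([OH-]) = -log10(0.7699) = 0.113566
pH = 14 - pOH = 14 - 0.113566
pH = 13.886434, rounded to 4 dp:

13.8864


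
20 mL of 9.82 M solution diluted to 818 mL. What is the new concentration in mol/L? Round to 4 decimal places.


Dilution: M1*V1 = M2*V2, solve for M2.
M2 = M1*V1 / V2
M2 = 9.82 * 20 / 818
M2 = 196.4 / 818
M2 = 0.2400978 mol/L, rounded to 4 dp:

0.2401 mol/L


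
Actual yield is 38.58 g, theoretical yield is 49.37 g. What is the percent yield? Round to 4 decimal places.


% yield = 100 * actual / theoretical
% yield = 100 * 38.58 / 49.37
% yield = 78.14462224 %, rounded to 4 dp:

78.1446 %


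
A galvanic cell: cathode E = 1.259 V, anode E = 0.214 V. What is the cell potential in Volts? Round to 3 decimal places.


Standard cell potential: E_cell = E_cathode - E_anode.
E_cell = 1.259 - (0.214)
E_cell = 1.045 V, rounded to 3 dp:

1.045 V


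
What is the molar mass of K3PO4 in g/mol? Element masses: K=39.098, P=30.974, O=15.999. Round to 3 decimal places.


M = sum(count * atomic_mass) over atoms.
M = 3*39.098 + 1*30.974 + 4*15.999
M = 117.294 + 30.974 + 63.996
M = 212.264 g/mol, rounded to 3 dp:

212.264 g/mol


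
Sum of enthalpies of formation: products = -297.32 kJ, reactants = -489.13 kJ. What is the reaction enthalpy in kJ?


dH_rxn = sum(dH_f products) - sum(dH_f reactants)
dH_rxn = -297.32 - (-489.13)
dH_rxn = 191.81 kJ:

191.81 kJ


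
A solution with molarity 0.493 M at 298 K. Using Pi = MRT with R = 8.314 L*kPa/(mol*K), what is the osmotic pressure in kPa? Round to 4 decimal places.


Osmotic pressure (van't Hoff): Pi = M*R*T.
RT = 8.314 * 298 = 2477.572
Pi = 0.493 * 2477.572
Pi = 1221.442996 kPa, rounded to 4 dp:

1221.4430 kPa


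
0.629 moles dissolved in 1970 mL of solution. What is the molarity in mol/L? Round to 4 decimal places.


Convert volume to liters: V_L = V_mL / 1000.
V_L = 1970 / 1000 = 1.97 L
M = n / V_L = 0.629 / 1.97
M = 0.31928934 mol/L, rounded to 4 dp:

0.3193 mol/L


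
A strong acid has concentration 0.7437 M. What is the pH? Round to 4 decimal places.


A strong acid dissociates completely, so [H+] equals the given concentration.
pH = -log10([H+]) = -log10(0.7437)
pH = 0.12860222, rounded to 4 dp:

0.1286


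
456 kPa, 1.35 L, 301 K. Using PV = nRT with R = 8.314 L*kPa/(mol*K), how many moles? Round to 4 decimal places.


PV = nRT, solve for n = PV / (RT).
PV = 456 * 1.35 = 615.6
RT = 8.314 * 301 = 2502.514
n = 615.6 / 2502.514
n = 0.24599263 mol, rounded to 4 dp:

0.2460 mol


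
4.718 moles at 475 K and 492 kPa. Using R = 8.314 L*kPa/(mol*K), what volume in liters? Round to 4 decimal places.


PV = nRT, solve for V = nRT / P.
nRT = 4.718 * 8.314 * 475 = 18632.0897
V = 18632.0897 / 492
V = 37.87010102 L, rounded to 4 dp:

37.8701 L


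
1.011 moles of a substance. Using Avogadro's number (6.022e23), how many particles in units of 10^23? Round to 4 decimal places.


N = n * NA, then divide by 1e23 for the requested units.
N / 1e23 = n * 6.022
N / 1e23 = 1.011 * 6.022
N / 1e23 = 6.088242, rounded to 4 dp:

6.0882


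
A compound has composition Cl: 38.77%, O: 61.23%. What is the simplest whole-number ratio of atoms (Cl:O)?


Assume 100 g of compound, divide each mass% by atomic mass to get moles, then normalize by the smallest to get a raw atom ratio.
Moles per 100 g: Cl: 38.77/35.453 = 1.0936, O: 61.23/15.999 = 3.8271
Raw ratio (divide by min = 1.0936): Cl: 1.0, O: 3.5
Multiply by 2 to clear fractions: Cl: 2.0 ~= 2, O: 6.999 ~= 7
Reduce by GCD to get the simplest whole-number ratio:

2:7


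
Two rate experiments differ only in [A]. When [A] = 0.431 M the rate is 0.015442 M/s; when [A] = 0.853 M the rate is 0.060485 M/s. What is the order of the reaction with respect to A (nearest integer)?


Rate is proportional to [A]^n, so rate2/rate1 = ([A]2/[A]1)^n. Take logs to solve for n.
rate2/rate1 = 0.060485 / 0.015442 = 3.9169
[A]2/[A]1 = 0.853 / 0.431 = 1.9791
n = ln(3.9169) / ln(1.9791) = 2.0
Nearest integer order:

2


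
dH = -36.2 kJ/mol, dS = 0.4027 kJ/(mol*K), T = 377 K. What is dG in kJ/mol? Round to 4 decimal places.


Gibbs: dG = dH - T*dS (consistent units, dS already in kJ/(mol*K)).
T*dS = 377 * 0.4027 = 151.8179
dG = -36.2 - (151.8179)
dG = -188.0179 kJ/mol, rounded to 4 dp:

-188.0179 kJ/mol


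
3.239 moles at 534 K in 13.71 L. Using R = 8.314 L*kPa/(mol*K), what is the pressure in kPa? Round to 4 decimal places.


PV = nRT, solve for P = nRT / V.
nRT = 3.239 * 8.314 * 534 = 14380.1106
P = 14380.1106 / 13.71
P = 1048.87750547 kPa, rounded to 4 dp:

1048.8775 kPa


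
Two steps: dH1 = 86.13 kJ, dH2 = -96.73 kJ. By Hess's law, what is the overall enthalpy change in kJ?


Hess's law: enthalpy is a state function, so add the step enthalpies.
dH_total = dH1 + dH2 = 86.13 + (-96.73)
dH_total = -10.6 kJ:

-10.60 kJ


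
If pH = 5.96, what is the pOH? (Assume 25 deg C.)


At 25 deg C, pH + pOH = 14.
pOH = 14 - pH = 14 - 5.96
pOH = 8.04:

8.04


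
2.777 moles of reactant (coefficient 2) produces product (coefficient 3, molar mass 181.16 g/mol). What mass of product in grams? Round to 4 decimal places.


Use the coefficient ratio to convert reactant moles to product moles, then multiply by the product's molar mass.
moles_P = moles_R * (coeff_P / coeff_R) = 2.777 * (3/2) = 4.1655
mass_P = moles_P * M_P = 4.1655 * 181.16
mass_P = 754.62198 g, rounded to 4 dp:

754.6220 g


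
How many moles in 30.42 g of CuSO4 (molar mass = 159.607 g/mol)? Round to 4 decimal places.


n = mass / M
n = 30.42 / 159.607
n = 0.19059314 mol, rounded to 4 dp:

0.1906 mol


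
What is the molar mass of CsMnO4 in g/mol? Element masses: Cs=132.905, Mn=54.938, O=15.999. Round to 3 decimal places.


M = sum(count * atomic_mass) over atoms.
M = 1*132.905 + 1*54.938 + 4*15.999
M = 132.905 + 54.938 + 63.996
M = 251.839 g/mol, rounded to 3 dp:

251.839 g/mol


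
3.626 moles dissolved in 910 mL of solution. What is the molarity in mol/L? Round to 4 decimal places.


Convert volume to liters: V_L = V_mL / 1000.
V_L = 910 / 1000 = 0.91 L
M = n / V_L = 3.626 / 0.91
M = 3.98461538 mol/L, rounded to 4 dp:

3.9846 mol/L


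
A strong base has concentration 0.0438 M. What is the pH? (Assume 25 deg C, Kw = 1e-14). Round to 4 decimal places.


A strong base dissociates completely, so [OH-] equals the given concentration.
pOH = -log10([OH-]) = -log10(0.0438) = 1.358526
pH = 14 - pOH = 14 - 1.358526
pH = 12.641474, rounded to 4 dp:

12.6415


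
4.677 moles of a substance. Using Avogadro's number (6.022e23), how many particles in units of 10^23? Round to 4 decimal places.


N = n * NA, then divide by 1e23 for the requested units.
N / 1e23 = n * 6.022
N / 1e23 = 4.677 * 6.022
N / 1e23 = 28.164894, rounded to 4 dp:

28.1649


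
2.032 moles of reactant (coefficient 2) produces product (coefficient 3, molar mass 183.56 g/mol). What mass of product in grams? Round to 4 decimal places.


Use the coefficient ratio to convert reactant moles to product moles, then multiply by the product's molar mass.
moles_P = moles_R * (coeff_P / coeff_R) = 2.032 * (3/2) = 3.048
mass_P = moles_P * M_P = 3.048 * 183.56
mass_P = 559.49088 g, rounded to 4 dp:

559.4909 g


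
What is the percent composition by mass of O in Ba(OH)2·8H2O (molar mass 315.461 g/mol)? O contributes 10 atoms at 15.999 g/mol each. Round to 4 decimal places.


pct = 100 * (n_elem * M_elem) / M_total
mass_contribution = 10 * 15.999 = 159.99 g/mol
pct = 100 * 159.99 / 315.461
pct = 50.71625336 %, rounded to 4 dp:

50.7163 %


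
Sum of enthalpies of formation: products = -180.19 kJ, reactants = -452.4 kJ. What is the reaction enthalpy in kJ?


dH_rxn = sum(dH_f products) - sum(dH_f reactants)
dH_rxn = -180.19 - (-452.4)
dH_rxn = 272.21 kJ:

272.21 kJ


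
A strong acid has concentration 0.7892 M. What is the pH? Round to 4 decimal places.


A strong acid dissociates completely, so [H+] equals the given concentration.
pH = -log10([H+]) = -log10(0.7892)
pH = 0.10281292, rounded to 4 dp:

0.1028


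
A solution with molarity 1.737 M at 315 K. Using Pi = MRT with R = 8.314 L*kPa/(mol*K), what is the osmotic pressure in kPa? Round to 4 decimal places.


Osmotic pressure (van't Hoff): Pi = M*R*T.
RT = 8.314 * 315 = 2618.91
Pi = 1.737 * 2618.91
Pi = 4549.04667 kPa, rounded to 4 dp:

4549.0467 kPa


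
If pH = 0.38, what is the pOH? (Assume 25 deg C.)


At 25 deg C, pH + pOH = 14.
pOH = 14 - pH = 14 - 0.38
pOH = 13.62:

13.62


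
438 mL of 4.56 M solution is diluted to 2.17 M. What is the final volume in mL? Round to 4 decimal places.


Dilution: M1*V1 = M2*V2, solve for V2.
V2 = M1*V1 / M2
V2 = 4.56 * 438 / 2.17
V2 = 1997.28 / 2.17
V2 = 920.40552995 mL, rounded to 4 dp:

920.4055 mL


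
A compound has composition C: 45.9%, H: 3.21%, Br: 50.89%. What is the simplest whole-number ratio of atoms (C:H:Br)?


Assume 100 g of compound, divide each mass% by atomic mass to get moles, then normalize by the smallest to get a raw atom ratio.
Moles per 100 g: C: 45.9/12.011 = 3.8215, H: 3.21/1.008 = 3.1845, Br: 50.89/79.904 = 0.6369
Raw ratio (divide by min = 0.6369): C: 6.0, H: 5.0, Br: 1.0
Multiply by 1 to clear fractions: C: 6.0 ~= 6, H: 5.0 ~= 5, Br: 1.0 ~= 1
Reduce by GCD to get the simplest whole-number ratio:

6:5:1


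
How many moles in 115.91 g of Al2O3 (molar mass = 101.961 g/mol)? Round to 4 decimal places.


n = mass / M
n = 115.91 / 101.961
n = 1.13680721 mol, rounded to 4 dp:

1.1368 mol


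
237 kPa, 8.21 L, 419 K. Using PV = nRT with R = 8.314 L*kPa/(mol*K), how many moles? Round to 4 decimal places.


PV = nRT, solve for n = PV / (RT).
PV = 237 * 8.21 = 1945.77
RT = 8.314 * 419 = 3483.566
n = 1945.77 / 3483.566
n = 0.55855695 mol, rounded to 4 dp:

0.5586 mol


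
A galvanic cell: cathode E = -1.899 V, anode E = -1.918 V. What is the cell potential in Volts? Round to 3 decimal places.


Standard cell potential: E_cell = E_cathode - E_anode.
E_cell = -1.899 - (-1.918)
E_cell = 0.019 V, rounded to 3 dp:

0.019 V


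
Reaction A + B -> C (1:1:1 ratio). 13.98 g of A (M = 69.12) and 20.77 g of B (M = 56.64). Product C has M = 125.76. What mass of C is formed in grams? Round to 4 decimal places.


Find moles of each reactant; the smaller value is the limiting reagent in a 1:1:1 reaction, so moles_C equals moles of the limiter.
n_A = mass_A / M_A = 13.98 / 69.12 = 0.202257 mol
n_B = mass_B / M_B = 20.77 / 56.64 = 0.366702 mol
Limiting reagent: A (smaller), n_limiting = 0.202257 mol
mass_C = n_limiting * M_C = 0.202257 * 125.76
mass_C = 25.43584032 g, rounded to 4 dp:

25.4358 g


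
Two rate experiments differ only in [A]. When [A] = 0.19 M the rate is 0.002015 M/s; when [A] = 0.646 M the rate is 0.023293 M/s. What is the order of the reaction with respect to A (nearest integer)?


Rate is proportional to [A]^n, so rate2/rate1 = ([A]2/[A]1)^n. Take logs to solve for n.
rate2/rate1 = 0.023293 / 0.002015 = 11.5598
[A]2/[A]1 = 0.646 / 0.19 = 3.4
n = ln(11.5598) / ln(3.4) = 2.0
Nearest integer order:

2


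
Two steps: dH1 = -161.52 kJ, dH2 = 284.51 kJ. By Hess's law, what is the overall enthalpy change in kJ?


Hess's law: enthalpy is a state function, so add the step enthalpies.
dH_total = dH1 + dH2 = -161.52 + (284.51)
dH_total = 122.99 kJ:

122.99 kJ


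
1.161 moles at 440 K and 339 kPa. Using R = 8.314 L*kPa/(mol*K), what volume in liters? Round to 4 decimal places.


PV = nRT, solve for V = nRT / P.
nRT = 1.161 * 8.314 * 440 = 4247.1238
V = 4247.1238 / 339
V = 12.52838879 L, rounded to 4 dp:

12.5284 L


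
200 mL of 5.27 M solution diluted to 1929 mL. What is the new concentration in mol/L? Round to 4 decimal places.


Dilution: M1*V1 = M2*V2, solve for M2.
M2 = M1*V1 / V2
M2 = 5.27 * 200 / 1929
M2 = 1054.0 / 1929
M2 = 0.5463971 mol/L, rounded to 4 dp:

0.5464 mol/L


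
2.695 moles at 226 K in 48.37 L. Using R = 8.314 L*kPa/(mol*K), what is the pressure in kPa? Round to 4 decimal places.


PV = nRT, solve for P = nRT / V.
nRT = 2.695 * 8.314 * 226 = 5063.808
P = 5063.808 / 48.37
P = 104.68902212 kPa, rounded to 4 dp:

104.6890 kPa


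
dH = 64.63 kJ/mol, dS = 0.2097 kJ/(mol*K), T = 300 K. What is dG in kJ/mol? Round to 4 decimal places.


Gibbs: dG = dH - T*dS (consistent units, dS already in kJ/(mol*K)).
T*dS = 300 * 0.2097 = 62.91
dG = 64.63 - (62.91)
dG = 1.72 kJ/mol, rounded to 4 dp:

1.7200 kJ/mol


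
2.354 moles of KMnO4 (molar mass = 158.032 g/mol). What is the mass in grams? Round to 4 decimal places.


mass = n * M
mass = 2.354 * 158.032
mass = 372.007328 g, rounded to 4 dp:

372.0073 g


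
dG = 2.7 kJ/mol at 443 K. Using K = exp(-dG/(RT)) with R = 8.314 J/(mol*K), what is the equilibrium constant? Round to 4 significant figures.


dG is in kJ/mol; multiply by 1000 to match R in J/(mol*K).
RT = 8.314 * 443 = 3683.102 J/mol
exponent = -dG*1000 / (RT) = -(2.7*1000) / 3683.102 = -0.73307772
K = exp(-0.73307772)
K = 0.48042809, rounded to 4 significant figures:

0.4804


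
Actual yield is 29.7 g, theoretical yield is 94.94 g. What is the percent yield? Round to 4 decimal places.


% yield = 100 * actual / theoretical
% yield = 100 * 29.7 / 94.94
% yield = 31.28291553 %, rounded to 4 dp:

31.2829 %


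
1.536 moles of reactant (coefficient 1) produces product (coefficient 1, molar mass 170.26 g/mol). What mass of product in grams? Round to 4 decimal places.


Use the coefficient ratio to convert reactant moles to product moles, then multiply by the product's molar mass.
moles_P = moles_R * (coeff_P / coeff_R) = 1.536 * (1/1) = 1.536
mass_P = moles_P * M_P = 1.536 * 170.26
mass_P = 261.51936 g, rounded to 4 dp:

261.5194 g


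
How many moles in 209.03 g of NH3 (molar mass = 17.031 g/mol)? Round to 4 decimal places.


n = mass / M
n = 209.03 / 17.031
n = 12.27350126 mol, rounded to 4 dp:

12.2735 mol


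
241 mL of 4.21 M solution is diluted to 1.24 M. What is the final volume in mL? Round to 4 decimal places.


Dilution: M1*V1 = M2*V2, solve for V2.
V2 = M1*V1 / M2
V2 = 4.21 * 241 / 1.24
V2 = 1014.61 / 1.24
V2 = 818.23387097 mL, rounded to 4 dp:

818.2339 mL


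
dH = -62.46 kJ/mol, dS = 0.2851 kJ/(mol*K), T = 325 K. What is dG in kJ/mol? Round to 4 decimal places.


Gibbs: dG = dH - T*dS (consistent units, dS already in kJ/(mol*K)).
T*dS = 325 * 0.2851 = 92.6575
dG = -62.46 - (92.6575)
dG = -155.1175 kJ/mol, rounded to 4 dp:

-155.1175 kJ/mol


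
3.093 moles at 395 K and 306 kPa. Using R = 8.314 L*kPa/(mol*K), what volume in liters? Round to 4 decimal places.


PV = nRT, solve for V = nRT / P.
nRT = 3.093 * 8.314 * 395 = 10157.5048
V = 10157.5048 / 306
V = 33.19446013 L, rounded to 4 dp:

33.1945 L


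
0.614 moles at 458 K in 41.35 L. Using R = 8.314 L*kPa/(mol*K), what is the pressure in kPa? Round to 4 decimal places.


PV = nRT, solve for P = nRT / V.
nRT = 0.614 * 8.314 * 458 = 2337.9966
P = 2337.9966 / 41.35
P = 56.54163482 kPa, rounded to 4 dp:

56.5416 kPa


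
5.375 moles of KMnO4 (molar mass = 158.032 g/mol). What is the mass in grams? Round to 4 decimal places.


mass = n * M
mass = 5.375 * 158.032
mass = 849.422 g, rounded to 4 dp:

849.4220 g


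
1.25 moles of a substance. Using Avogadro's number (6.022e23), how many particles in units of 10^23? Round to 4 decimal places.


N = n * NA, then divide by 1e23 for the requested units.
N / 1e23 = n * 6.022
N / 1e23 = 1.25 * 6.022
N / 1e23 = 7.5275, rounded to 4 dp:

7.5275


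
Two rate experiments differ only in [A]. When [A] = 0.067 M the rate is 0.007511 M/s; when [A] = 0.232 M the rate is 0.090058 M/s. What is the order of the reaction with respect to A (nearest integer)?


Rate is proportional to [A]^n, so rate2/rate1 = ([A]2/[A]1)^n. Take logs to solve for n.
rate2/rate1 = 0.090058 / 0.007511 = 11.9901
[A]2/[A]1 = 0.232 / 0.067 = 3.4627
n = ln(11.9901) / ln(3.4627) = 2.0
Nearest integer order:

2


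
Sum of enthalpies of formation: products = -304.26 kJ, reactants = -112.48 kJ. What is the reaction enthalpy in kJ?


dH_rxn = sum(dH_f products) - sum(dH_f reactants)
dH_rxn = -304.26 - (-112.48)
dH_rxn = -191.78 kJ:

-191.78 kJ


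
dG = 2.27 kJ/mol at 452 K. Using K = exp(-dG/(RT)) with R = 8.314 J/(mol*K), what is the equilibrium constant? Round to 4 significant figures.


dG is in kJ/mol; multiply by 1000 to match R in J/(mol*K).
RT = 8.314 * 452 = 3757.928 J/mol
exponent = -dG*1000 / (RT) = -(2.27*1000) / 3757.928 = -0.60405628
K = exp(-0.60405628)
K = 0.54659001, rounded to 4 significant figures:

0.5466


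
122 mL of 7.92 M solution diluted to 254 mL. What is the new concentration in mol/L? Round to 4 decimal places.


Dilution: M1*V1 = M2*V2, solve for M2.
M2 = M1*V1 / V2
M2 = 7.92 * 122 / 254
M2 = 966.24 / 254
M2 = 3.80409449 mol/L, rounded to 4 dp:

3.8041 mol/L


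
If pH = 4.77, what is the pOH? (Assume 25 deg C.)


At 25 deg C, pH + pOH = 14.
pOH = 14 - pH = 14 - 4.77
pOH = 9.23:

9.23


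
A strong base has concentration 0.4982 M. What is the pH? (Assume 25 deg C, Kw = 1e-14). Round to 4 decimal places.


A strong base dissociates completely, so [OH-] equals the given concentration.
pOH = -log10([OH-]) = -log10(0.4982) = 0.302596
pH = 14 - pOH = 14 - 0.302596
pH = 13.697404, rounded to 4 dp:

13.6974


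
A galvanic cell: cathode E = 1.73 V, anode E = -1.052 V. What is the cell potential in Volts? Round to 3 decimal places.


Standard cell potential: E_cell = E_cathode - E_anode.
E_cell = 1.73 - (-1.052)
E_cell = 2.782 V, rounded to 3 dp:

2.782 V


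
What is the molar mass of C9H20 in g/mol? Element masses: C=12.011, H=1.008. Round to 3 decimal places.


M = sum(count * atomic_mass) over atoms.
M = 9*12.011 + 20*1.008
M = 108.099 + 20.16
M = 128.259 g/mol, rounded to 3 dp:

128.259 g/mol


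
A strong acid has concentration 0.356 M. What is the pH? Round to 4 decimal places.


A strong acid dissociates completely, so [H+] equals the given concentration.
pH = -log10([H+]) = -log10(0.356)
pH = 0.44855, rounded to 4 dp:

0.4486


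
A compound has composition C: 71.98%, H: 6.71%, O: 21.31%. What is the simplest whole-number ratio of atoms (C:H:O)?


Assume 100 g of compound, divide each mass% by atomic mass to get moles, then normalize by the smallest to get a raw atom ratio.
Moles per 100 g: C: 71.98/12.011 = 5.9928, H: 6.71/1.008 = 6.6567, O: 21.31/15.999 = 1.332
Raw ratio (divide by min = 1.332): C: 4.499, H: 4.998, O: 1.0
Multiply by 2 to clear fractions: C: 8.999 ~= 9, H: 9.995 ~= 10, O: 2.0 ~= 2
Reduce by GCD to get the simplest whole-number ratio:

9:10:2


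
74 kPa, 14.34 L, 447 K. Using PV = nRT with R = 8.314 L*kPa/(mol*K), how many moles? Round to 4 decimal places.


PV = nRT, solve for n = PV / (RT).
PV = 74 * 14.34 = 1061.16
RT = 8.314 * 447 = 3716.358
n = 1061.16 / 3716.358
n = 0.28553762 mol, rounded to 4 dp:

0.2855 mol


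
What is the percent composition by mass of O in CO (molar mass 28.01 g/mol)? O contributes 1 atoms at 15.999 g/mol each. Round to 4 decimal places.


pct = 100 * (n_elem * M_elem) / M_total
mass_contribution = 1 * 15.999 = 15.999 g/mol
pct = 100 * 15.999 / 28.01
pct = 57.11888611 %, rounded to 4 dp:

57.1189 %


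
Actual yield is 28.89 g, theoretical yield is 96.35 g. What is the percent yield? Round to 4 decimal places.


% yield = 100 * actual / theoretical
% yield = 100 * 28.89 / 96.35
% yield = 29.98443176 %, rounded to 4 dp:

29.9844 %


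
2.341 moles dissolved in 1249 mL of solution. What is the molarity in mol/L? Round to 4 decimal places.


Convert volume to liters: V_L = V_mL / 1000.
V_L = 1249 / 1000 = 1.249 L
M = n / V_L = 2.341 / 1.249
M = 1.87429944 mol/L, rounded to 4 dp:

1.8743 mol/L


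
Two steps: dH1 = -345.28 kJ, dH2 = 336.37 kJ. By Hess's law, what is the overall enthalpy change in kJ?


Hess's law: enthalpy is a state function, so add the step enthalpies.
dH_total = dH1 + dH2 = -345.28 + (336.37)
dH_total = -8.91 kJ:

-8.91 kJ


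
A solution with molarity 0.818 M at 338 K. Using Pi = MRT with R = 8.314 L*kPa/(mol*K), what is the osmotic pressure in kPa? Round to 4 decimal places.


Osmotic pressure (van't Hoff): Pi = M*R*T.
RT = 8.314 * 338 = 2810.132
Pi = 0.818 * 2810.132
Pi = 2298.687976 kPa, rounded to 4 dp:

2298.6880 kPa


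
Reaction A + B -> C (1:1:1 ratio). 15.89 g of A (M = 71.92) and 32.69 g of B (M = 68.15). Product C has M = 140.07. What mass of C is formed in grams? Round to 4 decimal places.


Find moles of each reactant; the smaller value is the limiting reagent in a 1:1:1 reaction, so moles_C equals moles of the limiter.
n_A = mass_A / M_A = 15.89 / 71.92 = 0.22094 mol
n_B = mass_B / M_B = 32.69 / 68.15 = 0.479677 mol
Limiting reagent: A (smaller), n_limiting = 0.22094 mol
mass_C = n_limiting * M_C = 0.22094 * 140.07
mass_C = 30.9470658 g, rounded to 4 dp:

30.9471 g


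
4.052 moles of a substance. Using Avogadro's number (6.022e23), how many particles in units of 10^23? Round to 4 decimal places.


N = n * NA, then divide by 1e23 for the requested units.
N / 1e23 = n * 6.022
N / 1e23 = 4.052 * 6.022
N / 1e23 = 24.401144, rounded to 4 dp:

24.4011


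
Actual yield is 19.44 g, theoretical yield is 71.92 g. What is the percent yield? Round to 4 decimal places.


% yield = 100 * actual / theoretical
% yield = 100 * 19.44 / 71.92
% yield = 27.03003337 %, rounded to 4 dp:

27.0300 %


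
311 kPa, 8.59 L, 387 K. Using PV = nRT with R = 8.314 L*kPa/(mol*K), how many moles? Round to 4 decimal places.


PV = nRT, solve for n = PV / (RT).
PV = 311 * 8.59 = 2671.49
RT = 8.314 * 387 = 3217.518
n = 2671.49 / 3217.518
n = 0.83029528 mol, rounded to 4 dp:

0.8303 mol


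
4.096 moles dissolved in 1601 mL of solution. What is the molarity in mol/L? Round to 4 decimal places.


Convert volume to liters: V_L = V_mL / 1000.
V_L = 1601 / 1000 = 1.601 L
M = n / V_L = 4.096 / 1.601
M = 2.558401 mol/L, rounded to 4 dp:

2.5584 mol/L


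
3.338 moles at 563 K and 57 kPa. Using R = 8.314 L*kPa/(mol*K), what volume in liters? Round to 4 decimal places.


PV = nRT, solve for V = nRT / P.
nRT = 3.338 * 8.314 * 563 = 15624.4503
V = 15624.4503 / 57
V = 274.11316316 L, rounded to 4 dp:

274.1132 L


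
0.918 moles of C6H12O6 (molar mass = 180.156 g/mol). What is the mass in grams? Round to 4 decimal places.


mass = n * M
mass = 0.918 * 180.156
mass = 165.383208 g, rounded to 4 dp:

165.3832 g


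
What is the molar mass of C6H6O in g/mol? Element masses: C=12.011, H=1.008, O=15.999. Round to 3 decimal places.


M = sum(count * atomic_mass) over atoms.
M = 6*12.011 + 6*1.008 + 1*15.999
M = 72.066 + 6.048 + 15.999
M = 94.113 g/mol, rounded to 3 dp:

94.113 g/mol


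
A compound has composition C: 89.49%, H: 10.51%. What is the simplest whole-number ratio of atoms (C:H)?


Assume 100 g of compound, divide each mass% by atomic mass to get moles, then normalize by the smallest to get a raw atom ratio.
Moles per 100 g: C: 89.49/12.011 = 7.4507, H: 10.51/1.008 = 10.4266
Raw ratio (divide by min = 7.4507): C: 1.0, H: 1.399
Multiply by 5 to clear fractions: C: 5.0 ~= 5, H: 6.997 ~= 7
Reduce by GCD to get the simplest whole-number ratio:

5:7


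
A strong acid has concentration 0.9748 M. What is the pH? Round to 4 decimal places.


A strong acid dissociates completely, so [H+] equals the given concentration.
pH = -log10([H+]) = -log10(0.9748)
pH = 0.01108448, rounded to 4 dp:

0.0111


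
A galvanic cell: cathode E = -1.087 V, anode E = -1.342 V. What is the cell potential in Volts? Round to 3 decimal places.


Standard cell potential: E_cell = E_cathode - E_anode.
E_cell = -1.087 - (-1.342)
E_cell = 0.255 V, rounded to 3 dp:

0.255 V


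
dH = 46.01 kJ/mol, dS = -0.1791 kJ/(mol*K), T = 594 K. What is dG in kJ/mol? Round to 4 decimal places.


Gibbs: dG = dH - T*dS (consistent units, dS already in kJ/(mol*K)).
T*dS = 594 * -0.1791 = -106.3854
dG = 46.01 - (-106.3854)
dG = 152.3954 kJ/mol, rounded to 4 dp:

152.3954 kJ/mol


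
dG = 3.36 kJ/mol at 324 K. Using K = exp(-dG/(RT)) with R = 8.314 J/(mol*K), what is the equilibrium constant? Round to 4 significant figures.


dG is in kJ/mol; multiply by 1000 to match R in J/(mol*K).
RT = 8.314 * 324 = 2693.736 J/mol
exponent = -dG*1000 / (RT) = -(3.36*1000) / 2693.736 = -1.24733827
K = exp(-1.24733827)
K = 0.28726841, rounded to 4 significant figures:

0.2873


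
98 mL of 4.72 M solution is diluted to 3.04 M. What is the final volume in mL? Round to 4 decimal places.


Dilution: M1*V1 = M2*V2, solve for V2.
V2 = M1*V1 / M2
V2 = 4.72 * 98 / 3.04
V2 = 462.56 / 3.04
V2 = 152.15789474 mL, rounded to 4 dp:

152.1579 mL


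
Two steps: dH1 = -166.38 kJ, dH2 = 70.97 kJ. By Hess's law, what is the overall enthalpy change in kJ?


Hess's law: enthalpy is a state function, so add the step enthalpies.
dH_total = dH1 + dH2 = -166.38 + (70.97)
dH_total = -95.41 kJ:

-95.41 kJ


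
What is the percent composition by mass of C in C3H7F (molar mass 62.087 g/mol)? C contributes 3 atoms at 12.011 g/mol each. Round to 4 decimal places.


pct = 100 * (n_elem * M_elem) / M_total
mass_contribution = 3 * 12.011 = 36.033 g/mol
pct = 100 * 36.033 / 62.087
pct = 58.0363039 %, rounded to 4 dp:

58.0363 %


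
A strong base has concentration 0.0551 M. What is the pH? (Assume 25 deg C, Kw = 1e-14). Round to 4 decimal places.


A strong base dissociates completely, so [OH-] equals the given concentration.
pOH = -log10([OH-]) = -log10(0.0551) = 1.258848
pH = 14 - pOH = 14 - 1.258848
pH = 12.741152, rounded to 4 dp:

12.7412


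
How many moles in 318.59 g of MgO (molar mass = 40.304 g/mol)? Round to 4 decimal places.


n = mass / M
n = 318.59 / 40.304
n = 7.90467447 mol, rounded to 4 dp:

7.9047 mol


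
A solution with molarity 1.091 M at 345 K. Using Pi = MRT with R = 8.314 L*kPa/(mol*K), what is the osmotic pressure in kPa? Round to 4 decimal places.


Osmotic pressure (van't Hoff): Pi = M*R*T.
RT = 8.314 * 345 = 2868.33
Pi = 1.091 * 2868.33
Pi = 3129.34803 kPa, rounded to 4 dp:

3129.3480 kPa


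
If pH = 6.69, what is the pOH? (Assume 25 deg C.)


At 25 deg C, pH + pOH = 14.
pOH = 14 - pH = 14 - 6.69
pOH = 7.31:

7.31


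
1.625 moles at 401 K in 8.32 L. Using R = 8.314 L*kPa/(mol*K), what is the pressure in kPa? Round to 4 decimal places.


PV = nRT, solve for P = nRT / V.
nRT = 1.625 * 8.314 * 401 = 5417.6102
P = 5417.6102 / 8.32
P = 651.15507212 kPa, rounded to 4 dp:

651.1551 kPa


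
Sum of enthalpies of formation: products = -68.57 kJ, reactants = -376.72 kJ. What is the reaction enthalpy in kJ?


dH_rxn = sum(dH_f products) - sum(dH_f reactants)
dH_rxn = -68.57 - (-376.72)
dH_rxn = 308.15 kJ:

308.15 kJ


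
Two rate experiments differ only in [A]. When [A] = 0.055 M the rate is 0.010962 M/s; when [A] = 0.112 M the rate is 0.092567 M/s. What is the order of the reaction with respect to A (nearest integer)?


Rate is proportional to [A]^n, so rate2/rate1 = ([A]2/[A]1)^n. Take logs to solve for n.
rate2/rate1 = 0.092567 / 0.010962 = 8.4444
[A]2/[A]1 = 0.112 / 0.055 = 2.0364
n = ln(8.4444) / ln(2.0364) = 3.0
Nearest integer order:

3


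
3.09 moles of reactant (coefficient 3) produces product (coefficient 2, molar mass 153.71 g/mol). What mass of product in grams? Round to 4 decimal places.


Use the coefficient ratio to convert reactant moles to product moles, then multiply by the product's molar mass.
moles_P = moles_R * (coeff_P / coeff_R) = 3.09 * (2/3) = 2.06
mass_P = moles_P * M_P = 2.06 * 153.71
mass_P = 316.6426 g, rounded to 4 dp:

316.6426 g


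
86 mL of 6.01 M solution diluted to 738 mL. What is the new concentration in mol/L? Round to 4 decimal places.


Dilution: M1*V1 = M2*V2, solve for M2.
M2 = M1*V1 / V2
M2 = 6.01 * 86 / 738
M2 = 516.86 / 738
M2 = 0.7003523 mol/L, rounded to 4 dp:

0.7004 mol/L


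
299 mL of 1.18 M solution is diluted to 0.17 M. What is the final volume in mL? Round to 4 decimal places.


Dilution: M1*V1 = M2*V2, solve for V2.
V2 = M1*V1 / M2
V2 = 1.18 * 299 / 0.17
V2 = 352.82 / 0.17
V2 = 2075.41176471 mL, rounded to 4 dp:

2075.4118 mL


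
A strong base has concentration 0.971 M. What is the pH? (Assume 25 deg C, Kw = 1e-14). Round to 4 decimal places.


A strong base dissociates completely, so [OH-] equals the given concentration.
pOH = -log10([OH-]) = -log10(0.971) = 0.012781
pH = 14 - pOH = 14 - 0.012781
pH = 13.987219, rounded to 4 dp:

13.9872


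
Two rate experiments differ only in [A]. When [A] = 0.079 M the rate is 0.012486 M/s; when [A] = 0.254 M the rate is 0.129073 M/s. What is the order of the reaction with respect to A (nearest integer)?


Rate is proportional to [A]^n, so rate2/rate1 = ([A]2/[A]1)^n. Take logs to solve for n.
rate2/rate1 = 0.129073 / 0.012486 = 10.3374
[A]2/[A]1 = 0.254 / 0.079 = 3.2152
n = ln(10.3374) / ln(3.2152) = 2.0
Nearest integer order:

2


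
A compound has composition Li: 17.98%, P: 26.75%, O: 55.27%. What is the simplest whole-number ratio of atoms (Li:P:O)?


Assume 100 g of compound, divide each mass% by atomic mass to get moles, then normalize by the smallest to get a raw atom ratio.
Moles per 100 g: Li: 17.98/6.941 = 2.5904, P: 26.75/30.974 = 0.8636, O: 55.27/15.999 = 3.4546
Raw ratio (divide by min = 0.8636): Li: 2.999, P: 1.0, O: 4.0
Multiply by 1 to clear fractions: Li: 2.999 ~= 3, P: 1.0 ~= 1, O: 4.0 ~= 4
Reduce by GCD to get the simplest whole-number ratio:

3:1:4


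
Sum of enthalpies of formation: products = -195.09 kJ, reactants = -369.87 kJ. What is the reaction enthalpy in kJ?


dH_rxn = sum(dH_f products) - sum(dH_f reactants)
dH_rxn = -195.09 - (-369.87)
dH_rxn = 174.78 kJ:

174.78 kJ


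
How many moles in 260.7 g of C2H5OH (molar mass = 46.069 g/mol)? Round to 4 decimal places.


n = mass / M
n = 260.7 / 46.069
n = 5.65890295 mol, rounded to 4 dp:

5.6589 mol


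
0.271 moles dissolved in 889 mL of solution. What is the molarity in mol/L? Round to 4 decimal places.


Convert volume to liters: V_L = V_mL / 1000.
V_L = 889 / 1000 = 0.889 L
M = n / V_L = 0.271 / 0.889
M = 0.3048369 mol/L, rounded to 4 dp:

0.3048 mol/L


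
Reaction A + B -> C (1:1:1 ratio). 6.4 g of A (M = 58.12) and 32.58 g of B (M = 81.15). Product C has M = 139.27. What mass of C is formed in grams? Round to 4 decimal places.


Find moles of each reactant; the smaller value is the limiting reagent in a 1:1:1 reaction, so moles_C equals moles of the limiter.
n_A = mass_A / M_A = 6.4 / 58.12 = 0.110117 mol
n_B = mass_B / M_B = 32.58 / 81.15 = 0.401479 mol
Limiting reagent: A (smaller), n_limiting = 0.110117 mol
mass_C = n_limiting * M_C = 0.110117 * 139.27
mass_C = 15.33599459 g, rounded to 4 dp:

15.3360 g


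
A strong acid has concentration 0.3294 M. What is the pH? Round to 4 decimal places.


A strong acid dissociates completely, so [H+] equals the given concentration.
pH = -log10([H+]) = -log10(0.3294)
pH = 0.48227641, rounded to 4 dp:

0.4823


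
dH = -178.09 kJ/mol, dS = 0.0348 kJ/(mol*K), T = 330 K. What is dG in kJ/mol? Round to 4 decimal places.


Gibbs: dG = dH - T*dS (consistent units, dS already in kJ/(mol*K)).
T*dS = 330 * 0.0348 = 11.484
dG = -178.09 - (11.484)
dG = -189.574 kJ/mol, rounded to 4 dp:

-189.5740 kJ/mol


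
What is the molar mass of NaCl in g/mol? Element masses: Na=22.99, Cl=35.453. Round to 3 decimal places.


M = sum(count * atomic_mass) over atoms.
M = 1*22.99 + 1*35.453
M = 22.99 + 35.453
M = 58.443 g/mol, rounded to 3 dp:

58.443 g/mol


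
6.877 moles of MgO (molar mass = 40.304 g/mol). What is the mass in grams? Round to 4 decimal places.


mass = n * M
mass = 6.877 * 40.304
mass = 277.170608 g, rounded to 4 dp:

277.1706 g


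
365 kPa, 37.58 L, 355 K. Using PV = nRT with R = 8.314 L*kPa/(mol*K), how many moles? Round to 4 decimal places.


PV = nRT, solve for n = PV / (RT).
PV = 365 * 37.58 = 13716.7
RT = 8.314 * 355 = 2951.47
n = 13716.7 / 2951.47
n = 4.64741298 mol, rounded to 4 dp:

4.6474 mol


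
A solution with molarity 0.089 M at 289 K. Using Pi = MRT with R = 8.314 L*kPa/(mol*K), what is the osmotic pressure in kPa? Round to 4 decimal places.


Osmotic pressure (van't Hoff): Pi = M*R*T.
RT = 8.314 * 289 = 2402.746
Pi = 0.089 * 2402.746
Pi = 213.844394 kPa, rounded to 4 dp:

213.8444 kPa


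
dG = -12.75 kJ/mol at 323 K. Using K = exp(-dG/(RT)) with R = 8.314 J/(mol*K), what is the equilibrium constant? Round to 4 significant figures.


dG is in kJ/mol; multiply by 1000 to match R in J/(mol*K).
RT = 8.314 * 323 = 2685.422 J/mol
exponent = -dG*1000 / (RT) = -(-12.75*1000) / 2685.422 = 4.74785713
K = exp(4.74785713)
K = 115.33687, rounded to 4 significant figures:

115.3


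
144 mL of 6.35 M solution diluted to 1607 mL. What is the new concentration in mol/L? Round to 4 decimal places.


Dilution: M1*V1 = M2*V2, solve for M2.
M2 = M1*V1 / V2
M2 = 6.35 * 144 / 1607
M2 = 914.4 / 1607
M2 = 0.56901058 mol/L, rounded to 4 dp:

0.5690 mol/L


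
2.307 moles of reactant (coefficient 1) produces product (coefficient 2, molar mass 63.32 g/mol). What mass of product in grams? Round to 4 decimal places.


Use the coefficient ratio to convert reactant moles to product moles, then multiply by the product's molar mass.
moles_P = moles_R * (coeff_P / coeff_R) = 2.307 * (2/1) = 4.614
mass_P = moles_P * M_P = 4.614 * 63.32
mass_P = 292.15848 g, rounded to 4 dp:

292.1585 g


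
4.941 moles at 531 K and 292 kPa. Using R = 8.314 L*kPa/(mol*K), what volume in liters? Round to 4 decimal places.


PV = nRT, solve for V = nRT / P.
nRT = 4.941 * 8.314 * 531 = 21813.2007
V = 21813.2007 / 292
V = 74.70274212 L, rounded to 4 dp:

74.7027 L


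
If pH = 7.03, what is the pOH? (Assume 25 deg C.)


At 25 deg C, pH + pOH = 14.
pOH = 14 - pH = 14 - 7.03
pOH = 6.97:

6.97


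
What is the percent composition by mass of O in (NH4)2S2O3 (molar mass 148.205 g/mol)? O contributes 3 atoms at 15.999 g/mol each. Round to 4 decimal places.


pct = 100 * (n_elem * M_elem) / M_total
mass_contribution = 3 * 15.999 = 47.997 g/mol
pct = 100 * 47.997 / 148.205
pct = 32.38554705 %, rounded to 4 dp:

32.3855 %


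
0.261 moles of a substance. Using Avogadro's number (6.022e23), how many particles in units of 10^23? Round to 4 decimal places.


N = n * NA, then divide by 1e23 for the requested units.
N / 1e23 = n * 6.022
N / 1e23 = 0.261 * 6.022
N / 1e23 = 1.571742, rounded to 4 dp:

1.5717


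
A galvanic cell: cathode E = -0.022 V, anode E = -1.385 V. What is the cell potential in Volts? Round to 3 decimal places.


Standard cell potential: E_cell = E_cathode - E_anode.
E_cell = -0.022 - (-1.385)
E_cell = 1.363 V, rounded to 3 dp:

1.363 V


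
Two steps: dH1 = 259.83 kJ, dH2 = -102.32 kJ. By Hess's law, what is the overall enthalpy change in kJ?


Hess's law: enthalpy is a state function, so add the step enthalpies.
dH_total = dH1 + dH2 = 259.83 + (-102.32)
dH_total = 157.51 kJ:

157.51 kJ
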